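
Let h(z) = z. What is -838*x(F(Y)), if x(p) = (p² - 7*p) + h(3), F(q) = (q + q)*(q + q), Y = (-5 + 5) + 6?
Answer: -16534578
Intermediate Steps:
Y = 6 (Y = 0 + 6 = 6)
F(q) = 4*q² (F(q) = (2*q)*(2*q) = 4*q²)
x(p) = 3 + p² - 7*p (x(p) = (p² - 7*p) + 3 = 3 + p² - 7*p)
-838*x(F(Y)) = -838*(3 + (4*6²)² - 28*6²) = -838*(3 + (4*36)² - 28*36) = -838*(3 + 144² - 7*144) = -838*(3 + 20736 - 1008) = -838*19731 = -16534578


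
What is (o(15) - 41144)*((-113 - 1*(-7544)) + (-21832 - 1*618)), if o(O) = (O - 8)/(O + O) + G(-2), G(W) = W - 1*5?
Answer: 18541300937/30 ≈ 6.1804e+8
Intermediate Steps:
G(W) = -5 + W (G(W) = W - 5 = -5 + W)
o(O) = -7 + (-8 + O)/(2*O) (o(O) = (O - 8)/(O + O) + (-5 - 2) = (-8 + O)/((2*O)) - 7 = (-8 + O)*(1/(2*O)) - 7 = (-8 + O)/(2*O) - 7 = -7 + (-8 + O)/(2*O))
(o(15) - 41144)*((-113 - 1*(-7544)) + (-21832 - 1*618)) = ((-13/2 - 4/15) - 41144)*((-113 - 1*(-7544)) + (-21832 - 1*618)) = ((-13/2 - 4*1/15) - 41144)*((-113 + 7544) + (-21832 - 618)) = ((-13/2 - 4/15) - 41144)*(7431 - 22450) = (-203/30 - 41144)*(-15019) = -1234523/30*(-15019) = 18541300937/30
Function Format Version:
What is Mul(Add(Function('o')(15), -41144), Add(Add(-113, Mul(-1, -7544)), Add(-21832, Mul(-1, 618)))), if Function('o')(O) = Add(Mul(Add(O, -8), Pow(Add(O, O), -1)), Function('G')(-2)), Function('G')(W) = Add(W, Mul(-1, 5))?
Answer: Rational(18541300937, 30) ≈ 6.1804e+8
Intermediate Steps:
Function('G')(W) = Add(-5, W) (Function('G')(W) = Add(W, -5) = Add(-5, W))
Function('o')(O) = Add(-7, Mul(Rational(1, 2), Pow(O, -1), Add(-8, O))) (Function('o')(O) = Add(Mul(Add(O, -8), Pow(Add(O, O), -1)), Add(-5, -2)) = Add(Mul(Add(-8, O), Pow(Mul(2, O), -1)), -7) = Add(Mul(Add(-8, O), Mul(Rational(1, 2), Pow(O, -1))), -7) = Add(Mul(Rational(1, 2), Pow(O, -1), Add(-8, O)), -7) = Add(-7, Mul(Rational(1, 2), Pow(O, -1), Add(-8, O))))
Mul(Add(Function('o')(15), -41144), Add(Add(-113, Mul(-1, -7544)), Add(-21832, Mul(-1, 618)))) = Mul(Add(Add(Rational(-13, 2), Mul(-4, Pow(15, -1))), -41144), Add(Add(-113, Mul(-1, -7544)), Add(-21832, Mul(-1, 618)))) = Mul(Add(Add(Rational(-13, 2), Mul(-4, Rational(1, 15))), -41144), Add(Add(-113, 7544), Add(-21832, -618))) = Mul(Add(Add(Rational(-13, 2), Rational(-4, 15)), -41144), Add(7431, -22450)) = Mul(Add(Rational(-203, 30), -41144), -15019) = Mul(Rational(-1234523, 30), -15019) = Rational(18541300937, 30)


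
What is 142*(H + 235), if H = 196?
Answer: 61202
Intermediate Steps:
142*(H + 235) = 142*(196 + 235) = 142*431 = 61202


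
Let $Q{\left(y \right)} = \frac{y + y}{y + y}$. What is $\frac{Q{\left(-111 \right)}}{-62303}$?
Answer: $- \frac{1}{62303} \approx -1.6051 \cdot 10^{-5}$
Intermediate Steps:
$Q{\left(y \right)} = 1$ ($Q{\left(y \right)} = \frac{2 y}{2 y} = 2 y \frac{1}{2 y} = 1$)
$\frac{Q{\left(-111 \right)}}{-62303} = 1 \frac{1}{-62303} = 1 \left(- \frac{1}{62303}\right) = - \frac{1}{62303}$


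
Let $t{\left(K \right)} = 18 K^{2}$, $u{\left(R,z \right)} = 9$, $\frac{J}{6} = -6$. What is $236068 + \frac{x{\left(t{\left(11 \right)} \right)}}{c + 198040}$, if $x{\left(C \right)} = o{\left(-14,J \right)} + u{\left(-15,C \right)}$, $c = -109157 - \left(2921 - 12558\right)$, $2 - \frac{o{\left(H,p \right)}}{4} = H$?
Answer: $\frac{23257419433}{98520} \approx 2.3607 \cdot 10^{5}$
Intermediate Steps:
$J = -36$ ($J = 6 \left(-6\right) = -36$)
$o{\left(H,p \right)} = 8 - 4 H$
$c = -99520$ ($c = -109157 - \left(2921 - 12558\right) = -109157 - -9637 = -109157 + 9637 = -99520$)
$x{\left(C \right)} = 73$ ($x{\left(C \right)} = \left(8 - -56\right) + 9 = \left(8 + 56\right) + 9 = 64 + 9 = 73$)
$236068 + \frac{x{\left(t{\left(11 \right)} \right)}}{c + 198040} = 236068 + \frac{73}{-99520 + 198040} = 236068 + \frac{73}{98520} = \frac{23257419433}{98520}$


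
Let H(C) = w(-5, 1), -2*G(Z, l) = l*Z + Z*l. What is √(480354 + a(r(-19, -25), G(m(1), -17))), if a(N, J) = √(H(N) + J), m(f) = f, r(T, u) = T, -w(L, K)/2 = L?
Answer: √(480354 + 3*√3) ≈ 693.08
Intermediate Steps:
w(L, K) = -2*L
G(Z, l) = -Z*l (G(Z, l) = -(l*Z + Z*l)/2 = -(Z*l + Z*l)/2 = -Z*l)
H(C) = 10 (H(C) = -2*(-5) = 10)
a(N, J) = √(10 + J)
√(480354 + a(r(-19, -25), G(m(1), -17))) = √(480354 + √(10 - 1*1*(-17))) = √(480354 + √(10 + 17)) = √(480354 + √27) = √(480354 + 3*√3)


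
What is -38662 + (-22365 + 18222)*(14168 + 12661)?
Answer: -111191209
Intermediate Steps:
-38662 + (-22365 + 18222)*(14168 + 12661) = -38662 - 4143*26829 = -38662 - 111152547 = -111191209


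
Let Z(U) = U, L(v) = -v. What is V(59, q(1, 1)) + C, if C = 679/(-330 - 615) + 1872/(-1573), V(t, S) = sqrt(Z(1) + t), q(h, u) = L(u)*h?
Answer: -31177/16335 + 2*sqrt(15) ≈ 5.8374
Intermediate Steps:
q(h, u) = -h*u (q(h, u) = (-u)*h = -h*u)
V(t, S) = sqrt(1 + t)
C = -31177/16335 (C = 679/(-945) + 1872*(-1/1573) = 679*(-1/945) - 144/121 = -97/135 - 144/121 = -31177/16335 ≈ -1.9086)
V(59, q(1, 1)) + C = sqrt(1 + 59) - 31177/16335 = sqrt(60) - 31177/16335 = 2*sqrt(15) - 31177/16335 = -31177/16335 + 2*sqrt(15)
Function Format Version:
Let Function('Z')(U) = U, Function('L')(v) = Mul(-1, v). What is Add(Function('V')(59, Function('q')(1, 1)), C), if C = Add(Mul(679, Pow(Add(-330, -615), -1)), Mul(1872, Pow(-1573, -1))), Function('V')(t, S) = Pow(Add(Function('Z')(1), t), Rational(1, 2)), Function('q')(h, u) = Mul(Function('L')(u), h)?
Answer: Add(Rational(-31177, 16335), Mul(2, Pow(15, Rational(1, 2)))) ≈ 5.8374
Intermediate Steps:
Function('q')(h, u) = Mul(-1, h, u) (Function('q')(h, u) = Mul(Mul(-1, u), h) = Mul(-1, h, u))
Function('V')(t, S) = Pow(Add(1, t), Rational(1, 2))
C = Rational(-31177, 16335) (C = Add(Mul(679, Pow(-945, -1)), Mul(1872, Rational(-1, 1573))) = Add(Mul(679, Rational(-1, 945)), Rational(-144, 121)) = Add(Rational(-97, 135), Rational(-144, 121)) = Rational(-31177, 16335) ≈ -1.9086)
Add(Function('V')(59, Function('q')(1, 1)), C) = Add(Pow(Add(1, 59), Rational(1, 2)), Rational(-31177, 16335)) = Add(Pow(60, Rational(1, 2)), Rational(-31177, 16335)) = Add(Mul(2, Pow(15, Rational(1, 2))), Rational(-31177, 16335)) = Add(Rational(-31177, 16335), Mul(2, Pow(15, Rational(1, 2))))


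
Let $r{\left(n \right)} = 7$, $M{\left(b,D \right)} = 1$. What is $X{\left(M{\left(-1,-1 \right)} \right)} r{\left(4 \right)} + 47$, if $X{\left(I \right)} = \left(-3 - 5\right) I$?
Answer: $-9$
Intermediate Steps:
$X{\left(I \right)} = - 8 I$
$X{\left(M{\left(-1,-1 \right)} \right)} r{\left(4 \right)} + 47 = \left(-8\right) 1 \cdot 7 + 47 = \left(-8\right) 7 + 47 = -56 + 47 = -9$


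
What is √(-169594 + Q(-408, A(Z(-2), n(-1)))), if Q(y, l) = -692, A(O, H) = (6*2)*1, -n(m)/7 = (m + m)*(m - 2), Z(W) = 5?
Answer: I*√170286 ≈ 412.66*I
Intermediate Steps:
n(m) = -14*m*(-2 + m) (n(m) = -7*(m + m)*(m - 2) = -7*2*m*(-2 + m) = -14*m*(-2 + m))
A(O, H) = 12 (A(O, H) = 12*1 = 12)
√(-169594 + Q(-408, A(Z(-2), n(-1)))) = √(-169594 - 692) = √(-170286) = I*√170286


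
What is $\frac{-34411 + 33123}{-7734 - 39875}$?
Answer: $\frac{1288}{47609} \approx 0.027054$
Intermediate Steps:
$\frac{-34411 + 33123}{-7734 - 39875} = - \frac{1288}{-47609} = \left(-1288\right) \left(- \frac{1}{47609}\right) = \frac{1288}{47609}$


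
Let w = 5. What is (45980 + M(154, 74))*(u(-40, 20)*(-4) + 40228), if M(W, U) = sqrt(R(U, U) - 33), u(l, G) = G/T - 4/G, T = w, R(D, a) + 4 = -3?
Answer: 1848984544 + 402128*I*sqrt(10)/5 ≈ 1.849e+9 + 2.5433e+5*I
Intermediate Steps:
R(D, a) = -7 (R(D, a) = -4 - 3 = -7)
T = 5
u(l, G) = -4/G + G/5 (u(l, G) = G/5 - 4/G = -4/G + G/5)
M(W, U) = 2*I*sqrt(10) (M(W, U) = sqrt(-7 - 33) = sqrt(-40) = 2*I*sqrt(10))
(45980 + M(154, 74))*(u(-40, 20)*(-4) + 40228) = (45980 + 2*I*sqrt(10))*((-4/20 + (1/5)*20)*(-4) + 40228) = (45980 + 2*I*sqrt(10))*((-4*1/20 + 4)*(-4) + 40228) = (45980 + 2*I*sqrt(10))*((-1/5 + 4)*(-4) + 40228) = (45980 + 2*I*sqrt(10))*((19/5)*(-4) + 40228) = (45980 + 2*I*sqrt(10))*(-76/5 + 40228) = (45980 + 2*I*sqrt(10))*(201064/5) = 1848984544 + 402128*I*sqrt(10)/5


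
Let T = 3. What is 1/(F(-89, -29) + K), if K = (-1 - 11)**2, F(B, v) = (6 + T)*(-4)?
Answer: 1/108 ≈ 0.0092593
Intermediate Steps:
F(B, v) = -36 (F(B, v) = (6 + 3)*(-4) = 9*(-4) = -36)
K = 144 (K = (-12)**2 = 144)
1/(F(-89, -29) + K) = 1/(-36 + 144) = 1/108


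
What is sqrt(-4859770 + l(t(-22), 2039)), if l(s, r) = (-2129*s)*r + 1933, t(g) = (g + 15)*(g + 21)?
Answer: I*sqrt(35245054) ≈ 5936.8*I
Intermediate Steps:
t(g) = (15 + g)*(21 + g)
l(s, r) = 1933 - 2129*r*s (l(s, r) = -2129*r*s + 1933 = 1933 - 2129*r*s)
sqrt(-4859770 + l(t(-22), 2039)) = sqrt(-4859770 + (1933 - 2129*2039*(315 + (-22)**2 + 36*(-22)))) = sqrt(-4859770 + (1933 - 2129*2039*(315 + 484 - 792))) = sqrt(-4859770 + (1933 - 2129*2039*7)) = sqrt(-4859770 + (1933 - 30387217)) = sqrt(-4859770 - 30385284) = sqrt(-35245054) = I*sqrt(35245054)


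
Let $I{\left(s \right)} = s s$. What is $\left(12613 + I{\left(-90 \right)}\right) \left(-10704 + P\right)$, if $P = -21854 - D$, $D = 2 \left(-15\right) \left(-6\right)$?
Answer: $-678102194$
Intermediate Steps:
$D = 180$ ($D = \left(-30\right) \left(-6\right) = 180$)
$I{\left(s \right)} = s^{2}$
$P = -22034$ ($P = -21854 - 180 = -22034$)
$\left(12613 + I{\left(-90 \right)}\right) \left(-10704 + P\right) = \left(12613 + \left(-90\right)^{2}\right) \left(-10704 - 22034\right) = \left(12613 + 8100\right) \left(-32738\right) = 20713 \left(-32738\right) = -678102194$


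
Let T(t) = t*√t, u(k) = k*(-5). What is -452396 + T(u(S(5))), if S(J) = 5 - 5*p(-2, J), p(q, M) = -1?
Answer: -452396 - 250*I*√2 ≈ -4.524e+5 - 353.55*I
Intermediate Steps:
S(J) = 10 (S(J) = 5 - 5*(-1) = 5 + 5 = 10)
u(k) = -5*k
T(t) = t^(3/2)
-452396 + T(u(S(5))) = -452396 + (-5*10)^(3/2) = -452396 + (-50)^(3/2) = -452396 - 250*I*√2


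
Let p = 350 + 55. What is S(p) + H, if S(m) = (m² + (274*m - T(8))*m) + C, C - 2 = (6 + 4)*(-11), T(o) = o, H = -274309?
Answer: 44829218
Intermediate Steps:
p = 405
C = -108 (C = 2 + (6 + 4)*(-11) = 2 + 10*(-11) = 2 - 110 = -108)
S(m) = -108 + m² + m*(-8 + 274*m) (S(m) = (m² + (274*m - 1*8)*m) - 108 = (m² + (274*m - 8)*m) - 108 = (m² + (-8 + 274*m)*m) - 108 = (m² + m*(-8 + 274*m)) - 108 = -108 + m² + m*(-8 + 274*m))
S(p) + H = (-108 - 8*405 + 275*405²) - 274309 = (-108 - 3240 + 275*164025) - 274309 = (-108 - 3240 + 45106875) - 274309 = 45103527 - 274309 = 44829218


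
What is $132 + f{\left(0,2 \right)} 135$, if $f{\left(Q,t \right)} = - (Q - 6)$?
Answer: $942$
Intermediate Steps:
$f{\left(Q,t \right)} = 6 - Q$ ($f{\left(Q,t \right)} = - (-6 + Q) = 6 - Q$)
$132 + f{\left(0,2 \right)} 135 = 132 + \left(6 - 0\right) 135 = 132 + \left(6 + 0\right) 135 = 132 + 6 \cdot 135 = 132 + 810 = 942$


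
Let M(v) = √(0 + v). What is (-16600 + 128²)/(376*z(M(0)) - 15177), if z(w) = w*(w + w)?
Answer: 72/5059 ≈ 0.014232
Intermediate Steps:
M(v) = √v
z(w) = 2*w² (z(w) = w*(2*w) = 2*w²)
(-16600 + 128²)/(376*z(M(0)) - 15177) = (-16600 + 128²)/(376*(2*(√0)²) - 15177) = (-16600 + 16384)/(376*(2*0²) - 15177) = -216/(376*(2*0) - 15177) = -216/(376*0 - 15177) = -216/(0 - 15177) = -216/(-15177) = -216*(-1/15177) = 72/5059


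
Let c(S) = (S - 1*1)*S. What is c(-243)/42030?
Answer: 3294/2335 ≈ 1.4107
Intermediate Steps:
c(S) = S*(-1 + S) (c(S) = (S - 1)*S = (-1 + S)*S = S*(-1 + S))
c(-243)/42030 = -243*(-1 - 243)/42030 = -243*(-244)*(1/42030) = 59292*(1/42030) = 3294/2335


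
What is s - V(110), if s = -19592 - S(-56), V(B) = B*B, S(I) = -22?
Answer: -31670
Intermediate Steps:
V(B) = B²
s = -19570 (s = -19592 - 1*(-22) = -19592 + 22 = -19570)
s - V(110) = -19570 - 1*110² = -19570 - 1*12100 = -19570 - 12100 = -31670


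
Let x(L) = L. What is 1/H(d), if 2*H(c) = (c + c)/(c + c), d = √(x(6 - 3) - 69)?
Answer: 2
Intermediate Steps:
d = I*√66 (d = √((6 - 3) - 69) = √(3 - 69) = √(-66) = I*√66 ≈ 8.124*I)
H(c) = ½ (H(c) = ((c + c)/(c + c))/2 = ((2*c)/((2*c)))/2 = ((2*c)*(1/(2*c)))/2 = (½)*1 = ½)
1/H(d) = 1/(½) = 2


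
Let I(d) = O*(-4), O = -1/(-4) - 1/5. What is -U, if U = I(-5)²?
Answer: -1/25 ≈ -0.040000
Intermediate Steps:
O = 1/20 (O = -1*(-¼) - 1*⅕ = ¼ - ⅕ = 1/20 ≈ 0.050000)
I(d) = -⅕ (I(d) = (1/20)*(-4) = -⅕)
U = 1/25 (U = (-⅕)² = 1/25 ≈ 0.040000)
-U = -1*1/25 = -1/25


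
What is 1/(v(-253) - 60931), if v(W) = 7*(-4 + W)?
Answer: -1/62730 ≈ -1.5941e-5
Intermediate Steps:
v(W) = -28 + 7*W
1/(v(-253) - 60931) = 1/((-28 + 7*(-253)) - 60931) = 1/((-28 - 1771) - 60931) = 1/(-1799 - 60931) = 1/(-62730) = -1/62730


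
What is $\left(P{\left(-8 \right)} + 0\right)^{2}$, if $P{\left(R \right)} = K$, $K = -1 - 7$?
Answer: $64$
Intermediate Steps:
$K = -8$ ($K = -1 - 7 = -8$)
$P{\left(R \right)} = -8$
$\left(P{\left(-8 \right)} + 0\right)^{2} = \left(-8 + 0\right)^{2} = \left(-8\right)^{2} = 64$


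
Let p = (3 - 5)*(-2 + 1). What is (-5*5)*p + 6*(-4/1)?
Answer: -74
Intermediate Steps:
p = 2 (p = -2*(-1) = 2)
(-5*5)*p + 6*(-4/1) = -5*5*2 + 6*(-4/1) = -25*2 + 6*(-4*1) = -50 + 6*(-4) = -50 - 24 = -74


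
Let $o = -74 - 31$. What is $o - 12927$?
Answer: $-13032$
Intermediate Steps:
$o = -105$ ($o = -74 - 31 = -105$)
$o - 12927 = -105 - 12927 = -13032$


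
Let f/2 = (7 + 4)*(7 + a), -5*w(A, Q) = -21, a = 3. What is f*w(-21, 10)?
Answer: 924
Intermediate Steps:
w(A, Q) = 21/5 (w(A, Q) = -⅕*(-21) = 21/5)
f = 220 (f = 2*((7 + 4)*(7 + 3)) = 2*(11*10) = 2*110 = 220)
f*w(-21, 10) = 220*(21/5) = 924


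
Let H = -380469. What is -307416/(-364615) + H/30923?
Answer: -129218479467/11274989645 ≈ -11.461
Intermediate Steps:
-307416/(-364615) + H/30923 = -307416/(-364615) - 380469/30923 = -307416*(-1/364615) - 380469*1/30923 = 307416/364615 - 380469/30923 = -129218479467/11274989645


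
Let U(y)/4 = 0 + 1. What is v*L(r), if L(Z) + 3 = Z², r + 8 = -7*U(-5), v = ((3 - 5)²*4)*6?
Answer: 124128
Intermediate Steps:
U(y) = 4 (U(y) = 4*(0 + 1) = 4*1 = 4)
v = 96 (v = ((-2)²*4)*6 = (4*4)*6 = 16*6 = 96)
r = -36 (r = -8 - 7*4 = -8 - 28 = -36)
L(Z) = -3 + Z²
v*L(r) = 96*(-3 + (-36)²) = 96*(-3 + 1296) = 96*1293 = 124128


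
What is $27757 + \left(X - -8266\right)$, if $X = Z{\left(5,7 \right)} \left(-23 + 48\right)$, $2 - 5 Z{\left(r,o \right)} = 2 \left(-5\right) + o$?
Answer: $36048$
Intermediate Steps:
$Z{\left(r,o \right)} = \frac{12}{5} - \frac{o}{5}$ ($Z{\left(r,o \right)} = \frac{2}{5} - \frac{2 \left(-5\right) + o}{5} = \frac{2}{5} - \frac{-10 + o}{5} = \frac{2}{5} - \left(-2 + \frac{o}{5}\right) = \frac{12}{5} - \frac{o}{5}$)
$X = 25$ ($X = \left(\frac{12}{5} - \frac{7}{5}\right) \left(-23 + 48\right) = \left(\frac{12}{5} - \frac{7}{5}\right) 25 = 1 \cdot 25 = 25$)
$27757 + \left(X - -8266\right) = 27757 + \left(25 - -8266\right) = 27757 + \left(25 + 8266\right) = 27757 + 8291 = 36048$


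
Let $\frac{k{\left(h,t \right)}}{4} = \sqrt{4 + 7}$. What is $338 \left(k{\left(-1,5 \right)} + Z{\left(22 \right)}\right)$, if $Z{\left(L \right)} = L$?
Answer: $7436 + 1352 \sqrt{11} \approx 11920.0$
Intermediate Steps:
$k{\left(h,t \right)} = 4 \sqrt{11}$ ($k{\left(h,t \right)} = 4 \sqrt{4 + 7} = 4 \sqrt{11}$)
$338 \left(k{\left(-1,5 \right)} + Z{\left(22 \right)}\right) = 338 \left(4 \sqrt{11} + 22\right) = 338 \left(22 + 4 \sqrt{11}\right) = 7436 + 1352 \sqrt{11}$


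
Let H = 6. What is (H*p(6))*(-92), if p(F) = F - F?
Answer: 0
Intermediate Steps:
p(F) = 0
(H*p(6))*(-92) = (6*0)*(-92) = 0*(-92) = 0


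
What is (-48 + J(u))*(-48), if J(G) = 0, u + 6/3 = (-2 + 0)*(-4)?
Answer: 2304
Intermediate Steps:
u = 6 (u = -2 + (-2 + 0)*(-4) = -2 - 2*(-4) = -2 + 8 = 6)
(-48 + J(u))*(-48) = (-48 + 0)*(-48) = -48*(-48) = 2304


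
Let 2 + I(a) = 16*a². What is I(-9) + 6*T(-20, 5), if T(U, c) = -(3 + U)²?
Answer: -440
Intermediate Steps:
I(a) = -2 + 16*a²
I(-9) + 6*T(-20, 5) = (-2 + 16*(-9)²) + 6*(-(3 - 20)²) = (-2 + 16*81) + 6*(-1*(-17)²) = (-2 + 1296) + 6*(-1*289) = 1294 + 6*(-289) = 1294 - 1734 = -440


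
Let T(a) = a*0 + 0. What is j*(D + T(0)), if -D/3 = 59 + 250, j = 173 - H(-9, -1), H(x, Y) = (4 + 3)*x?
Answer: -218772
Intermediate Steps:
H(x, Y) = 7*x
T(a) = 0 (T(a) = 0 + 0 = 0)
j = 236 (j = 173 - 7*(-9) = 173 - 1*(-63) = 173 + 63 = 236)
D = -927 (D = -3*(59 + 250) = -3*309 = -927)
j*(D + T(0)) = 236*(-927 + 0) = 236*(-927) = -218772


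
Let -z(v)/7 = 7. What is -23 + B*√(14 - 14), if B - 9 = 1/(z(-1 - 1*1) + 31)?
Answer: -23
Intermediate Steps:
z(v) = -49 (z(v) = -7*7 = -49)
B = 161/18 (B = 9 + 1/(-49 + 31) = 9 + 1/(-18) = 9 - 1/18 = 161/18 ≈ 8.9444)
-23 + B*√(14 - 14) = -23 + 161*√(14 - 14)/18 = -23 + 161*√0/18 = -23 + (161/18)*0 = -23 + 0 = -23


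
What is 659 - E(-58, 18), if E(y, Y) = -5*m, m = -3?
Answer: 644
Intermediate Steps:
E(y, Y) = 15 (E(y, Y) = -5*(-3) = 15)
659 - E(-58, 18) = 659 - 1*15 = 659 - 15 = 644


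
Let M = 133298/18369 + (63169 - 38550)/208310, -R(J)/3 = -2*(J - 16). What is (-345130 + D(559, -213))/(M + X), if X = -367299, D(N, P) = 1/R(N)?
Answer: 239032480894526345/254381330065275239 ≈ 0.93966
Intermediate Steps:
R(J) = -96 + 6*J (R(J) = -(-6)*(J - 16) = -(-6)*(-16 + J) = -3*(32 - 2*J) = -96 + 6*J)
D(N, P) = 1/(-96 + 6*N)
M = 28219532791/3826446390 (M = 133298*(1/18369) + 24619*(1/208310) = 133298/18369 + 24619/208310 = 28219532791/3826446390 ≈ 7.3749)
(-345130 + D(559, -213))/(M + X) = (-345130 + 1/(6*(-16 + 559)))/(28219532791/3826446390 - 367299) = (-345130 + (⅙)/543)/(-1405421713067819/3826446390) = (-345130 + (⅙)*(1/543))*(-3826446390/1405421713067819) = (-345130 + 1/3258)*(-3826446390/1405421713067819) = -1124433539/3258*(-3826446390/1405421713067819) = 239032480894526345/254381330065275239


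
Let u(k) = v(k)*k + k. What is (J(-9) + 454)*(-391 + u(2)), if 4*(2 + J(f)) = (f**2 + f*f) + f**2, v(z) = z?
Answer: -789635/4 ≈ -1.9741e+5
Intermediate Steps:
J(f) = -2 + 3*f**2/4 (J(f) = -2 + ((f**2 + f*f) + f**2)/4 = -2 + ((f**2 + f**2) + f**2)/4 = -2 + (2*f**2 + f**2)/4 = -2 + (3*f**2)/4 = -2 + 3*f**2/4)
u(k) = k + k**2 (u(k) = k*k + k = k**2 + k = k + k**2)
(J(-9) + 454)*(-391 + u(2)) = ((-2 + (3/4)*(-9)**2) + 454)*(-391 + 2*(1 + 2)) = ((-2 + (3/4)*81) + 454)*(-391 + 2*3) = ((-2 + 243/4) + 454)*(-391 + 6) = (235/4 + 454)*(-385) = (2051/4)*(-385) = -789635/4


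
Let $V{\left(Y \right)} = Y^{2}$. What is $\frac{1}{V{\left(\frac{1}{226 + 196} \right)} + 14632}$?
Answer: $\frac{178084}{2605725089} \approx 6.8343 \cdot 10^{-5}$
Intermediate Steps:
$\frac{1}{V{\left(\frac{1}{226 + 196} \right)} + 14632} = \frac{1}{\left(\frac{1}{226 + 196}\right)^{2} + 14632} = \frac{1}{\left(\frac{1}{422}\right)^{2} + 14632} = \frac{1}{\frac{1}{178084} + 14632} = \frac{1}{\frac{2605725089}{178084}} = \frac{178084}{2605725089}$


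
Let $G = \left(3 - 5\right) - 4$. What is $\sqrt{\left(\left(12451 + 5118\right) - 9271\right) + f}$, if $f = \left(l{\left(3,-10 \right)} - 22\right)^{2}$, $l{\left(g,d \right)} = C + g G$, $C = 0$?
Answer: $7 \sqrt{202} \approx 99.489$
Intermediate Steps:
$G = -6$ ($G = -2 - 4 = -6$)
$l{\left(g,d \right)} = - 6 g$ ($l{\left(g,d \right)} = 0 + g \left(-6\right) = 0 - 6 g = - 6 g$)
$f = 1600$ ($f = \left(\left(-6\right) 3 - 22\right)^{2} = \left(-18 - 22\right)^{2} = \left(-40\right)^{2} = 1600$)
$\sqrt{\left(\left(12451 + 5118\right) - 9271\right) + f} = \sqrt{\left(\left(12451 + 5118\right) - 9271\right) + 1600} = \sqrt{\left(17569 - 9271\right) + 1600} = \sqrt{8298 + 1600} = \sqrt{9898} = 7 \sqrt{202}$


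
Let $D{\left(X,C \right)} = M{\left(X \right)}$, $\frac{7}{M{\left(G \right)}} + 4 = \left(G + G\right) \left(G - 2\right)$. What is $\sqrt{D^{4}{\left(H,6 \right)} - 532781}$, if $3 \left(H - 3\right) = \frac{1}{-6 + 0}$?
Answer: $\frac{5 i \sqrt{87249244001333}}{64009} \approx 729.64 i$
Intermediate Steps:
$H = \frac{53}{18}$ ($H = 3 + \frac{1}{3 \left(-6 + 0\right)} = 3 + \frac{1}{3 \left(-6\right)} = 3 + \frac{1}{3} \left(- \frac{1}{6}\right) = 3 - \frac{1}{18} = \frac{53}{18} \approx 2.9444$)
$M{\left(G \right)} = \frac{7}{-4 + 2 G \left(-2 + G\right)}$ ($M{\left(G \right)} = \frac{7}{-4 + \left(G + G\right) \left(G - 2\right)} = \frac{7}{-4 + 2 G \left(-2 + G\right)}$)
$D{\left(X,C \right)} = \frac{7}{2 \left(-2 + X^{2} - 2 X\right)}$
$\sqrt{D^{4}{\left(H,6 \right)} - 532781} = \sqrt{\left(\frac{7}{2 \left(-2 + \left(\frac{53}{18}\right)^{2} - \frac{53}{9}\right)}\right)^{4} - 532781} = \sqrt{\left(\frac{7}{2 \left(-2 + \frac{2809}{324} - \frac{53}{9}\right)}\right)^{4} - 532781} = \sqrt{\left(\frac{7}{2 \cdot \frac{253}{324}}\right)^{4} - 532781} = \sqrt{\left(\frac{7}{2} \cdot \frac{324}{253}\right)^{4} - 532781} = \sqrt{\left(\frac{1134}{253}\right)^{4} - 532781} = \sqrt{\frac{1653682833936}{4097152081} - 532781} = \sqrt{- \frac{2181231100033325}{4097152081}} = \frac{5 i \sqrt{87249244001333}}{64009}$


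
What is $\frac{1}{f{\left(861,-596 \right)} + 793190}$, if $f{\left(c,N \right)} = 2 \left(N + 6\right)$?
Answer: $\frac{1}{792010} \approx 1.2626 \cdot 10^{-6}$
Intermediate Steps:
$f{\left(c,N \right)} = 12 + 2 N$ ($f{\left(c,N \right)} = 2 \left(6 + N\right) = 12 + 2 N$)
$\frac{1}{f{\left(861,-596 \right)} + 793190} = \frac{1}{\left(12 + 2 \left(-596\right)\right) + 793190} = \frac{1}{\left(12 - 1192\right) + 793190} = \frac{1}{-1180 + 793190} = \frac{1}{792010}$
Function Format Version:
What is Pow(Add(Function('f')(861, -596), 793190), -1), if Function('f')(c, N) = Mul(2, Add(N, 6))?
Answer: Rational(1, 792010) ≈ 1.2626e-6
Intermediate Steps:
Function('f')(c, N) = Add(12, Mul(2, N)) (Function('f')(c, N) = Mul(2, Add(6, N)) = Add(12, Mul(2, N)))
Pow(Add(Function('f')(861, -596), 793190), -1) = Pow(Add(Add(12, Mul(2, -596)), 793190), -1) = Pow(Add(Add(12, -1192), 793190), -1) = Pow(Add(-1180, 793190), -1) = Pow(792010, -1) = Rational(1, 792010)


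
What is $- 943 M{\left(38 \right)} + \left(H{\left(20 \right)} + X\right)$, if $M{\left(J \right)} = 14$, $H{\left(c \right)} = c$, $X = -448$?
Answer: $-13630$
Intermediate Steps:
$- 943 M{\left(38 \right)} + \left(H{\left(20 \right)} + X\right) = \left(-943\right) 14 + \left(20 - 448\right) = -13202 - 428 = -13630$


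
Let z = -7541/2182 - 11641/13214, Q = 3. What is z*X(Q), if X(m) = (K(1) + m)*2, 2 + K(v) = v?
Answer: -125047436/7208237 ≈ -17.348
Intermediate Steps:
K(v) = -2 + v
z = -31261859/7208237 (z = -7541*1/2182 - 11641*1/13214 = -7541/2182 - 11641/13214 = -31261859/7208237 ≈ -4.3370)
X(m) = -2 + 2*m (X(m) = ((-2 + 1) + m)*2 = (-1 + m)*2 = -2 + 2*m)
z*X(Q) = -31261859*(-2 + 2*3)/7208237 = -31261859*(-2 + 6)/7208237 = -31261859/7208237*4 = -125047436/7208237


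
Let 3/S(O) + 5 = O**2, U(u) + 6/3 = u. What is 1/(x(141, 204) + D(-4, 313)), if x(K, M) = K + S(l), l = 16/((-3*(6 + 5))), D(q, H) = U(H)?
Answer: 5189/2342161 ≈ 0.0022155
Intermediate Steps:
U(u) = -2 + u
D(q, H) = -2 + H
l = -16/33 (l = 16/((-3*11)) = 16/(-33) = 16*(-1/33) = -16/33 ≈ -0.48485)
S(O) = 3/(-5 + O**2)
x(K, M) = -3267/5189 + K (x(K, M) = K + 3/(-5 + (-16/33)**2) = K + 3/(-5 + 256/1089) = K + 3/(-5189/1089) = K + 3*(-1089/5189) = K - 3267/5189 = -3267/5189 + K)
1/(x(141, 204) + D(-4, 313)) = 1/((-3267/5189 + 141) + (-2 + 313)) = 1/(728382/5189 + 311) = 1/(2342161/5189) = 5189/2342161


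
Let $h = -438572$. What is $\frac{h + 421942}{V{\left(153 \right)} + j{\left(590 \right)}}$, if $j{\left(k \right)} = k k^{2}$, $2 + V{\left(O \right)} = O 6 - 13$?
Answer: $- \frac{16630}{205379903} \approx -8.0972 \cdot 10^{-5}$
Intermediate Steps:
$V{\left(O \right)} = -15 + 6 O$ ($V{\left(O \right)} = -2 + \left(O 6 - 13\right) = -2 + \left(6 O - 13\right) = -2 + \left(-13 + 6 O\right) = -15 + 6 O$)
$j{\left(k \right)} = k^{3}$
$\frac{h + 421942}{V{\left(153 \right)} + j{\left(590 \right)}} = \frac{-438572 + 421942}{\left(-15 + 6 \cdot 153\right) + 590^{3}} = - \frac{16630}{\left(-15 + 918\right) + 205379000} = - \frac{16630}{903 + 205379000} = - \frac{16630}{205379903}$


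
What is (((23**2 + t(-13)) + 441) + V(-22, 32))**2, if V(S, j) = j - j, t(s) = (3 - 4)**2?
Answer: 942841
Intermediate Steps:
t(s) = 1 (t(s) = (-1)**2 = 1)
V(S, j) = 0
(((23**2 + t(-13)) + 441) + V(-22, 32))**2 = (((23**2 + 1) + 441) + 0)**2 = (((529 + 1) + 441) + 0)**2 = ((530 + 441) + 0)**2 = (971 + 0)**2 = 971**2 = 942841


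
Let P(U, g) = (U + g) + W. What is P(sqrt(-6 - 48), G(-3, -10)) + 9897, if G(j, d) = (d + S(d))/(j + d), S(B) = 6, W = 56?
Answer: 129393/13 + 3*I*sqrt(6) ≈ 9953.3 + 7.3485*I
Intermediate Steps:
G(j, d) = (6 + d)/(d + j) (G(j, d) = (d + 6)/(j + d) = (6 + d)/(d + j))
P(U, g) = 56 + U + g (P(U, g) = (U + g) + 56 = 56 + U + g)
P(sqrt(-6 - 48), G(-3, -10)) + 9897 = (56 + sqrt(-6 - 48) + (6 - 10)/(-10 - 3)) + 9897 = (56 + sqrt(-54) - 4/(-13)) + 9897 = (56 + 3*I*sqrt(6) - 1/13*(-4)) + 9897 = (56 + 3*I*sqrt(6) + 4/13) + 9897 = (732/13 + 3*I*sqrt(6)) + 9897 = 129393/13 + 3*I*sqrt(6)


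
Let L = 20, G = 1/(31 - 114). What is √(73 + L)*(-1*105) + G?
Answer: -1/83 - 105*√93 ≈ -1012.6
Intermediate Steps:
G = -1/83 (G = 1/(-83) = -1/83 ≈ -0.012048)
√(73 + L)*(-1*105) + G = √(73 + 20)*(-1*105) - 1/83 = √93*(-105) - 1/83 = -105*√93 - 1/83 = -1/83 - 105*√93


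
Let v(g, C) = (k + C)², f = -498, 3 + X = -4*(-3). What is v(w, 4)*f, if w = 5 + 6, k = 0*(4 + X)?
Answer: -7968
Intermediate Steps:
X = 9 (X = -3 - 4*(-3) = -3 + 12 = 9)
k = 0 (k = 0*(4 + 9) = 0*13 = 0)
w = 11
v(g, C) = C² (v(g, C) = (0 + C)² = C²)
v(w, 4)*f = 4²*(-498) = 16*(-498) = -7968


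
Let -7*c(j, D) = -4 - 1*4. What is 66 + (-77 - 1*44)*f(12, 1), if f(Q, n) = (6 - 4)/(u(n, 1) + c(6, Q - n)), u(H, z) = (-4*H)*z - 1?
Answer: 3476/27 ≈ 128.74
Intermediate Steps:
u(H, z) = -1 - 4*H*z (u(H, z) = -4*H*z - 1 = -1 - 4*H*z)
c(j, D) = 8/7 (c(j, D) = -(-4 - 1*4)/7 = -(-4 - 4)/7 = -1/7*(-8) = 8/7)
f(Q, n) = 2/(1/7 - 4*n) (f(Q, n) = (6 - 4)/((-1 - 4*n*1) + 8/7) = 2/((-1 - 4*n) + 8/7) = 2/(1/7 - 4*n))
66 + (-77 - 1*44)*f(12, 1) = 66 + (-77 - 1*44)*(-14/(-1 + 28*1)) = 66 + (-77 - 44)*(-14/(-1 + 28)) = 66 - (-1694)/27 = 66 - 121*(-14/27) = 66 + 1694/27 = 3476/27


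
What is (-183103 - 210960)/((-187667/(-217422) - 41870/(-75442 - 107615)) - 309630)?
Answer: 5227983782092134/4107807406824287 ≈ 1.2727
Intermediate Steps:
(-183103 - 210960)/((-187667/(-217422) - 41870/(-75442 - 107615)) - 309630) = -394063/((-187667*(-1/217422) - 41870/(-183057)) - 309630) = -394063/((187667/217422 - 41870*(-1/183057)) - 309630) = -394063/((187667/217422 + 41870/183057) - 309630) = -394063/(14485739053/13266873018 - 309630) = -394063/(-4107807406824287/13266873018) = -394063*(-13266873018/4107807406824287) = 5227983782092134/4107807406824287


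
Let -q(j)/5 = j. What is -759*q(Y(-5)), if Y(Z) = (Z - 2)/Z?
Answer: 5313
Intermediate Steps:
Y(Z) = (-2 + Z)/Z
q(j) = -5*j
-759*q(Y(-5)) = -(-3795)*(-2 - 5)/(-5) = -(-3795)*(-1/5*(-7)) = -(-3795)*7/5 = -759*(-7) = 5313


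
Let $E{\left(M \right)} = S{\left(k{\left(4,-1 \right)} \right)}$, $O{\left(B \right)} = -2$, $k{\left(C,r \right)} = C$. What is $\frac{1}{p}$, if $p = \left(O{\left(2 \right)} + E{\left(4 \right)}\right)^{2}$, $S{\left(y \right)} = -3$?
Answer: $\frac{1}{25} \approx 0.04$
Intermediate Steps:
$E{\left(M \right)} = -3$
$p = 25$ ($p = \left(-2 - 3\right)^{2} = \left(-5\right)^{2} = 25$)
$\frac{1}{p} = \frac{1}{25}$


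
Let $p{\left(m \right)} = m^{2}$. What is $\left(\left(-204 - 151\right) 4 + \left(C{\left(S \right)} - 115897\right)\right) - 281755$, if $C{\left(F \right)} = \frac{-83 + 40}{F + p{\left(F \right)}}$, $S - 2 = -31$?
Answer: $- \frac{324046507}{812} \approx -3.9907 \cdot 10^{5}$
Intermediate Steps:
$S = -29$ ($S = 2 - 31 = -29$)
$C{\left(F \right)} = - \frac{43}{F + F^{2}}$ ($C{\left(F \right)} = \frac{-83 + 40}{F + F^{2}} = - \frac{43}{F + F^{2}}$)
$\left(\left(-204 - 151\right) 4 + \left(C{\left(S \right)} - 115897\right)\right) - 281755 = \left(\left(-204 - 151\right) 4 - \left(115897 + \frac{43}{\left(-29\right) \left(1 - 29\right)}\right)\right) - 281755 = \left(\left(-355\right) 4 - \left(115897 - \frac{43}{29 \left(-28\right)}\right)\right) - 281755 = \left(-1420 - \left(115897 - - \frac{43}{812}\right)\right) - 281755 = \left(-1420 - \frac{94108407}{812}\right) - 281755 = - \frac{95261447}{812} - 281755 = - \frac{324046507}{812}$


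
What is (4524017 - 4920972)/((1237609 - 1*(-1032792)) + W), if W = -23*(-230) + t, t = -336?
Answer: -79391/455071 ≈ -0.17446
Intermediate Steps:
W = 4954 (W = -23*(-230) - 336 = 5290 - 336 = 4954)
(4524017 - 4920972)/((1237609 - 1*(-1032792)) + W) = (4524017 - 4920972)/((1237609 - 1*(-1032792)) + 4954) = -396955/((1237609 + 1032792) + 4954) = -396955/(2270401 + 4954) = -396955/2275355 = -396955*1/2275355 = -79391/455071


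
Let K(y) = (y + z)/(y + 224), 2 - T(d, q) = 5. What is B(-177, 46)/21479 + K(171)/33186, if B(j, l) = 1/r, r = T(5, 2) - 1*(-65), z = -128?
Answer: 17592871/4364130820515 ≈ 4.0312e-6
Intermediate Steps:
T(d, q) = -3 (T(d, q) = 2 - 1*5 = 2 - 5 = -3)
r = 62 (r = -3 - 1*(-65) = -3 + 65 = 62)
K(y) = (-128 + y)/(224 + y) (K(y) = (y - 128)/(y + 224) = (-128 + y)/(224 + y))
B(j, l) = 1/62
B(-177, 46)/21479 + K(171)/33186 = (1/62)/21479 + ((-128 + 171)/(224 + 171))/33186 = (1/62)*(1/21479) + (43/395)*(1/33186) = 1/1331698 + ((1/395)*43)*(1/33186) = 1/1331698 + (43/395)*(1/33186) = 1/1331698 + 43/13108470 = 17592871/4364130820515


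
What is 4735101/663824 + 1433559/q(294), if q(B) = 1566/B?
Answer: 2220530879645/8250384 ≈ 2.6914e+5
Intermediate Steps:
4735101/663824 + 1433559/q(294) = 4735101/663824 + 1433559/((1566/294)) = 4735101*(1/663824) + 1433559/((1566*(1/294))) = 676443/94832 + 1433559/(261/49) = 676443/94832 + 1433559*(49/261) = 676443/94832 + 23414797/87 = 2220530879645/8250384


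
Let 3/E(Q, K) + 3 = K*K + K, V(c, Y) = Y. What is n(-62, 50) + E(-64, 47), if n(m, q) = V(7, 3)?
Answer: 2254/751 ≈ 3.0013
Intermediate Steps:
E(Q, K) = 3/(-3 + K + K**2) (E(Q, K) = 3/(-3 + (K*K + K)) = 3/(-3 + (K**2 + K)) = 3/(-3 + (K + K**2)) = 3/(-3 + K + K**2))
n(m, q) = 3
n(-62, 50) + E(-64, 47) = 3 + 3/(-3 + 47 + 47**2) = 3 + 3/(-3 + 47 + 2209) = 3 + 3/2253 = 3 + 3*(1/2253) = 3 + 1/751 = 2254/751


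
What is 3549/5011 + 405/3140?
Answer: 2634663/3146908 ≈ 0.83722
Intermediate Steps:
3549/5011 + 405/3140 = 3549*(1/5011) + 405*(1/3140) = 3549/5011 + 81/628 = 2634663/3146908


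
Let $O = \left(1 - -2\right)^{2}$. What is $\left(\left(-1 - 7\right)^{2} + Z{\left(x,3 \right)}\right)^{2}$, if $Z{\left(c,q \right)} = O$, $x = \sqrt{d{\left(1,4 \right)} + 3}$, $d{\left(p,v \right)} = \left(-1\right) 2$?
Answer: $5329$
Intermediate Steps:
$d{\left(p,v \right)} = -2$
$O = 9$ ($O = \left(1 + \left(-1 + 3\right)\right)^{2} = \left(1 + 2\right)^{2} = 3^{2} = 9$)
$x = 1$ ($x = \sqrt{-2 + 3} = \sqrt{1} = 1$)
$Z{\left(c,q \right)} = 9$
$\left(\left(-1 - 7\right)^{2} + Z{\left(x,3 \right)}\right)^{2} = \left(\left(-1 - 7\right)^{2} + 9\right)^{2} = \left(\left(-8\right)^{2} + 9\right)^{2} = \left(64 + 9\right)^{2} = 73^{2} = 5329$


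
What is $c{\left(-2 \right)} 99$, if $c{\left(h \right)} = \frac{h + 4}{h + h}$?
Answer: $- \frac{99}{2} \approx -49.5$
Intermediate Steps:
$c{\left(h \right)} = \frac{4 + h}{2 h}$
$c{\left(-2 \right)} 99 = \frac{4 - 2}{2 \left(-2\right)} 99 = \frac{1}{2} \left(- \frac{1}{2}\right) 2 \cdot 99 = \left(- \frac{1}{2}\right) 99 = - \frac{99}{2}$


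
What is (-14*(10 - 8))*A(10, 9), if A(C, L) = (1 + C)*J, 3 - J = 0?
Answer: -924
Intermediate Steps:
J = 3 (J = 3 - 1*0 = 3 + 0 = 3)
A(C, L) = 3 + 3*C (A(C, L) = (1 + C)*3 = 3 + 3*C)
(-14*(10 - 8))*A(10, 9) = (-14*(10 - 8))*(3 + 3*10) = (-14*2)*(3 + 30) = -28*33 = -924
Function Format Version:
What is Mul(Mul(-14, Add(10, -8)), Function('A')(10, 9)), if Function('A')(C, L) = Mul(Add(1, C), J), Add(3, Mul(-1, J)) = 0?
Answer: -924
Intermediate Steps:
J = 3 (J = Add(3, Mul(-1, 0)) = Add(3, 0) = 3)
Function('A')(C, L) = Add(3, Mul(3, C)) (Function('A')(C, L) = Mul(Add(1, C), 3) = Add(3, Mul(3, C)))
Mul(Mul(-14, Add(10, -8)), Function('A')(10, 9)) = Mul(Mul(-14, Add(10, -8)), Add(3, Mul(3, 10))) = Mul(Mul(-14, 2), Add(3, 30)) = Mul(-28, 33) = -924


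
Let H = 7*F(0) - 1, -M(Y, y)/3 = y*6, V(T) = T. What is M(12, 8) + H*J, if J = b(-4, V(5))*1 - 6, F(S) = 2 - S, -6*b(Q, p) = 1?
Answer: -1345/6 ≈ -224.17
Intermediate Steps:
b(Q, p) = -⅙ (b(Q, p) = -⅙*1 = -⅙)
J = -37/6 (J = -⅙*1 - 6 = -⅙ - 6 = -37/6 ≈ -6.1667)
M(Y, y) = -18*y (M(Y, y) = -3*y*6 = -18*y)
H = 13 (H = 7*(2 - 1*0) - 1 = 7*(2 + 0) - 1 = 7*2 - 1 = 14 - 1 = 13)
M(12, 8) + H*J = -18*8 + 13*(-37/6) = -144 - 481/6 = -1345/6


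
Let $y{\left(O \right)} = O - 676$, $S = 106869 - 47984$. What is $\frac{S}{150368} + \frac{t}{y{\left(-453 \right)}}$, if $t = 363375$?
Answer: $- \frac{54573490835}{169765472} \approx -321.46$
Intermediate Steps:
$S = 58885$
$y{\left(O \right)} = -676 + O$
$\frac{S}{150368} + \frac{t}{y{\left(-453 \right)}} = \frac{58885}{150368} + \frac{363375}{-676 - 453} = 58885 \cdot \frac{1}{150368} + \frac{363375}{-1129} = \frac{58885}{150368} + 363375 \left(- \frac{1}{1129}\right) = \frac{58885}{150368} - \frac{363375}{1129} = - \frac{54573490835}{169765472}$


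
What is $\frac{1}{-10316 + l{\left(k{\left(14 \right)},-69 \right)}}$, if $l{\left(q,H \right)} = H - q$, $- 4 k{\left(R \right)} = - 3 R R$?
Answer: $- \frac{1}{10532} \approx -9.4949 \cdot 10^{-5}$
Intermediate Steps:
$k{\left(R \right)} = \frac{3 R^{2}}{4}$ ($k{\left(R \right)} = - \frac{- 3 R R}{4} = - \frac{\left(-3\right) R^{2}}{4} = \frac{3 R^{2}}{4}$)
$\frac{1}{-10316 + l{\left(k{\left(14 \right)},-69 \right)}} = \frac{1}{-10316 - \left(69 + \frac{3 \cdot 14^{2}}{4}\right)} = \frac{1}{-10316 - \left(69 + \frac{3}{4} \cdot 196\right)} = \frac{1}{-10316 - 216} = \frac{1}{-10532} = - \frac{1}{10532}$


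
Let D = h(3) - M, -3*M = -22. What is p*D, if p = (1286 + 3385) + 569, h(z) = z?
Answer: -68120/3 ≈ -22707.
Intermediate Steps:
M = 22/3 (M = -⅓*(-22) = 22/3 ≈ 7.3333)
D = -13/3 (D = 3 - 1*22/3 = 3 - 22/3 = -13/3 ≈ -4.3333)
p = 5240 (p = 4671 + 569 = 5240)
p*D = 5240*(-13/3) = -68120/3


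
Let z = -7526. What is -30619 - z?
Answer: -23093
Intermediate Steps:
-30619 - z = -30619 - 1*(-7526) = -30619 + 7526 = -23093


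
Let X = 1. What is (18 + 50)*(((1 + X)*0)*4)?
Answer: 0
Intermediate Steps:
(18 + 50)*(((1 + X)*0)*4) = (18 + 50)*(((1 + 1)*0)*4) = 68*((2*0)*4) = 68*(0*4) = 68*0 = 0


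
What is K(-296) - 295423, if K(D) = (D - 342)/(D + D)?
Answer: -87444889/296 ≈ -2.9542e+5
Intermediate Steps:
K(D) = (-342 + D)/(2*D) (K(D) = (-342 + D)/((2*D)) = (-342 + D)*(1/(2*D)) = (-342 + D)/(2*D))
K(-296) - 295423 = (1/2)*(-342 - 296)/(-296) - 295423 = (1/2)*(-1/296)*(-638) - 295423 = 319/296 - 295423 = -87444889/296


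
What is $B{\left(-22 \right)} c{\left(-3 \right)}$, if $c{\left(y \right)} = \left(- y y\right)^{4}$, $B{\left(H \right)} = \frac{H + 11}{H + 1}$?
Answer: $\frac{24057}{7} \approx 3436.7$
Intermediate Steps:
$B{\left(H \right)} = \frac{11 + H}{1 + H}$
$c{\left(y \right)} = y^{8}$ ($c{\left(y \right)} = \left(- y^{2}\right)^{4} = y^{8}$)
$B{\left(-22 \right)} c{\left(-3 \right)} = \frac{11 - 22}{1 - 22} \left(-3\right)^{8} = \frac{1}{-21} \left(-11\right) 6561 = \left(- \frac{1}{21}\right) \left(-11\right) 6561 = \frac{11}{21} \cdot 6561 = \frac{24057}{7}$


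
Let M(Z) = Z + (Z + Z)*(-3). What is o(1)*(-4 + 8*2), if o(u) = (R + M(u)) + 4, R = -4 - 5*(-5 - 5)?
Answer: 540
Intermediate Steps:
R = 46 (R = -4 - 5*(-10) = -4 + 50 = 46)
M(Z) = -5*Z (M(Z) = Z + (2*Z)*(-3) = Z - 6*Z = -5*Z)
o(u) = 50 - 5*u (o(u) = (46 - 5*u) + 4 = 50 - 5*u)
o(1)*(-4 + 8*2) = (50 - 5*1)*(-4 + 8*2) = (50 - 5)*(-4 + 16) = 45*12 = 540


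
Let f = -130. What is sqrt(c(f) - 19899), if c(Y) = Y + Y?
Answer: I*sqrt(20159) ≈ 141.98*I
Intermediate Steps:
c(Y) = 2*Y
sqrt(c(f) - 19899) = sqrt(2*(-130) - 19899) = sqrt(-260 - 19899) = sqrt(-20159) = I*sqrt(20159)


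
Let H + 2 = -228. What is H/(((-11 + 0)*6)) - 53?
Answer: -1634/33 ≈ -49.515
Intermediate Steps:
H = -230 (H = -2 - 228 = -230)
H/(((-11 + 0)*6)) - 53 = -230*1/(6*(-11 + 0)) - 53 = -230/((-11*6)) - 53 = -230/(-66) - 53 = -230*(-1/66) - 53 = 115/33 - 53 = -1634/33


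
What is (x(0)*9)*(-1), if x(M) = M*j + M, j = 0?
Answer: 0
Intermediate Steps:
x(M) = M (x(M) = M*0 + M = 0 + M = M)
(x(0)*9)*(-1) = (0*9)*(-1) = 0*(-1) = 0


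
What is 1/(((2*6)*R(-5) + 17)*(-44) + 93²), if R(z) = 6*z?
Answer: 1/23741 ≈ 4.2121e-5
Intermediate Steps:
1/(((2*6)*R(-5) + 17)*(-44) + 93²) = 1/(((2*6)*(6*(-5)) + 17)*(-44) + 93²) = 1/((12*(-30) + 17)*(-44) + 8649) = 1/((-360 + 17)*(-44) + 8649) = 1/(-343*(-44) + 8649) = 1/(15092 + 8649) = 1/23741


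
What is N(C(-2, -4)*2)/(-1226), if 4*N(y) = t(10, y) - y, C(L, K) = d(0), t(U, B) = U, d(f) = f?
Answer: -5/2452 ≈ -0.0020392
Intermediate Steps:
C(L, K) = 0
N(y) = 5/2 - y/4 (N(y) = (10 - y)/4 = 5/2 - y/4)
N(C(-2, -4)*2)/(-1226) = (5/2 - 0*2)/(-1226) = (5/2 - ¼*0)*(-1/1226) = (5/2 + 0)*(-1/1226) = (5/2)*(-1/1226) = -5/2452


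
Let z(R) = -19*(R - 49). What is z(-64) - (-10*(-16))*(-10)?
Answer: 3747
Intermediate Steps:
z(R) = 931 - 19*R (z(R) = -19*(-49 + R) = 931 - 19*R)
z(-64) - (-10*(-16))*(-10) = (931 - 19*(-64)) - (-10*(-16))*(-10) = (931 + 1216) - 160*(-10) = 2147 - 1*(-1600) = 2147 + 1600 = 3747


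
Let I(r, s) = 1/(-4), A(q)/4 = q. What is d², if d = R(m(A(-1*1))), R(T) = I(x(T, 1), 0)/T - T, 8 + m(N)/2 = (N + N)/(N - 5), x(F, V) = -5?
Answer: 4305590689/21233664 ≈ 202.77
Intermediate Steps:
A(q) = 4*q
I(r, s) = -¼
m(N) = -16 + 4*N/(-5 + N) (m(N) = -16 + 2*((N + N)/(N - 5)) = -16 + 2*((2*N)/(-5 + N)) = -16 + 2*(2*N/(-5 + N)) = -16 + 4*N/(-5 + N))
R(T) = -T - 1/(4*T) (R(T) = -1/(4*T) - T = -T - 1/(4*T))
d = 65617/4608 (d = -4*(20 - 12*(-1*1))/(-5 + 4*(-1*1)) - (-5 + 4*(-1*1))/(4*(20 - 12*(-1*1)))/4 = -4*(20 - 12*(-1))/(-5 + 4*(-1)) - (-5 + 4*(-1))/(4*(20 - 12*(-1)))/4 = -4*(20 - 3*(-4))/(-5 - 4) - (-5 - 4)/(4*(20 - 3*(-4)))/4 = -4*(20 + 12)/(-9) - (-9/(4*(20 + 12)))/4 = -4*(-1)*32/9 - 1/(4*(4*(-⅑)*32)) = -1*(-128/9) - 1/(4*(-128/9)) = 128/9 - ¼*(-9/128) = 128/9 + 9/512 = 65617/4608 ≈ 14.240)
d² = (65617/4608)² = 4305590689/21233664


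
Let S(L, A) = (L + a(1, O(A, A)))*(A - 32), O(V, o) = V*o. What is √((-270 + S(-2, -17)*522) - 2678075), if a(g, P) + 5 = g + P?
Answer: I*√9916919 ≈ 3149.1*I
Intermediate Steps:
a(g, P) = -5 + P + g (a(g, P) = -5 + (g + P) = -5 + (P + g) = -5 + P + g)
S(L, A) = (-32 + A)*(-4 + L + A²) (S(L, A) = (L + (-5 + A*A + 1))*(A - 32) = (L + (-5 + A² + 1))*(-32 + A) = (L + (-4 + A²))*(-32 + A) = (-4 + L + A²)*(-32 + A) = (-32 + A)*(-4 + L + A²))
√((-270 + S(-2, -17)*522) - 2678075) = √((-270 + (128 - 32*(-2) - 32*(-17)² - 17*(-2) - 17*(-4 + (-17)²))*522) - 2678075) = √((-270 + (128 + 64 - 32*289 + 34 - 17*(-4 + 289))*522) - 2678075) = √((-270 + (128 + 64 - 9248 + 34 - 17*285)*522) - 2678075) = √((-270 + (128 + 64 - 9248 + 34 - 4845)*522) - 2678075) = √((-270 - 13867*522) - 2678075) = √((-270 - 7238574) - 2678075) = √(-7238844 - 2678075) = √(-9916919) = I*√9916919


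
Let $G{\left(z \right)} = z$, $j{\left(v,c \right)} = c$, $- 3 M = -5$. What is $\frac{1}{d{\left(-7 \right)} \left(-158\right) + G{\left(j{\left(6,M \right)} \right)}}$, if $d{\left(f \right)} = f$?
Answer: $\frac{3}{3323} \approx 0.0009028$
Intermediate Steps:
$M = \frac{5}{3}$ ($M = \left(- \frac{1}{3}\right) \left(-5\right) = \frac{5}{3} \approx 1.6667$)
$\frac{1}{d{\left(-7 \right)} \left(-158\right) + G{\left(j{\left(6,M \right)} \right)}} = \frac{1}{\left(-7\right) \left(-158\right) + \frac{5}{3}} = \frac{1}{1106 + \frac{5}{3}} = \frac{1}{\frac{3323}{3}} = \frac{3}{3323}$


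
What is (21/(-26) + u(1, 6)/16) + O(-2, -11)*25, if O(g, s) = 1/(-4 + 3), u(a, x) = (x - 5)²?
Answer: -5355/208 ≈ -25.745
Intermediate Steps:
u(a, x) = (-5 + x)²
O(g, s) = -1 (O(g, s) = 1/(-1) = -1)
(21/(-26) + u(1, 6)/16) + O(-2, -11)*25 = (21/(-26) + (-5 + 6)²/16) - 1*25 = (21*(-1/26) + 1²*(1/16)) - 25 = (-21/26 + 1*(1/16)) - 25 = (-21/26 + 1/16) - 25 = -155/208 - 25 = -5355/208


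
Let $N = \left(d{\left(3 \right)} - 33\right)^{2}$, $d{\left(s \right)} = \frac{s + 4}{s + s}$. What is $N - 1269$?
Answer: $- \frac{9203}{36} \approx -255.64$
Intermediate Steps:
$d{\left(s \right)} = \frac{4 + s}{2 s}$
$N = \frac{36481}{36}$ ($N = \left(\frac{4 + 3}{2 \cdot 3} - 33\right)^{2} = \left(\frac{1}{2} \cdot \frac{1}{3} \cdot 7 - 33\right)^{2} = \left(\frac{7}{6} - 33\right)^{2} = \left(- \frac{191}{6}\right)^{2} = \frac{36481}{36} \approx 1013.4$)
$N - 1269 = \frac{36481}{36} - 1269 = - \frac{9203}{36}$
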